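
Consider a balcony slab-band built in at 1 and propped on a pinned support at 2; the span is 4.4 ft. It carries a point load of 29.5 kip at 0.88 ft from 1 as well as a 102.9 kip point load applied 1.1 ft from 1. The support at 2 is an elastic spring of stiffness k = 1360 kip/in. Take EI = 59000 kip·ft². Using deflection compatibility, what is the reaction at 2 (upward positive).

Remove the prop at 2; the released (primary) structure is a cantilever built in at 1.
Free-end deflection of the primary structure under the applied loading (downward +):
  point load 29.5 at a = 0.88: Pa²(3L − a)/(6EI) = 46.91/EI
  point load 102.9 at a = 1.1: Pa²(3L − a)/(6EI) = 251.1/EI
  δ_0 = 298/EI
Flexibility coefficient — unit upward force at 2: δ_{22} = L³/(3EI) = 28.39/EI.
With EI = 59000 kip·ft²: δ_0 = 0.005051 ft and δ_{22} = 0.000481 ft/kip.
Compatibility — the spring shortens by R_2/k under the reaction it provides: δ_0 − R_2·δ_{22} = R_2/k. With 1/k = 1/(1360×12) ft/kip = 0.000061 ft/kip, R_2 = δ_0 / (δ_{22} + 1/k) = 0.005051 / (0.000481 + 0.000061) = 9.31 kip.

R_2 = 9.31 kip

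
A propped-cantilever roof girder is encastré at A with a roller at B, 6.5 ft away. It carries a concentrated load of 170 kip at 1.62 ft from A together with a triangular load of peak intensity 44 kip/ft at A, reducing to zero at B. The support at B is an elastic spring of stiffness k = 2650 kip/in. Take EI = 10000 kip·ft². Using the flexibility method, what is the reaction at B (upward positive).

Release the roller at B. Primary structure: cantilever fixed at A.
Free-end deflection of the primary structure under the applied loading (downward +):
  point load 170 at a = 1.62: Pa²(3L − a)/(6EI) = 1330/EI
  triangular load, peak 44 at the fixed end: w₀L⁴/(30EI) = 2618/EI
  δ_0 = 3948/EI
Flexibility coefficient — unit upward force at B: δ_{BB} = L³/(3EI) = 91.54/EI.
With EI = 10000 kip·ft²: δ_0 = 0.39476 ft and δ_{BB} = 0.009154 ft/kip.
Compatibility — the spring shortens by R_B/k under the reaction it provides: δ_0 − R_B·δ_{BB} = R_B/k. With 1/k = 1/(2650×12) ft/kip = 0.000031 ft/kip, R_B = δ_0 / (δ_{BB} + 1/k) = 0.39476 / (0.009154 + 0.000031) = 42.98 kip.

R_B = 42.98 kip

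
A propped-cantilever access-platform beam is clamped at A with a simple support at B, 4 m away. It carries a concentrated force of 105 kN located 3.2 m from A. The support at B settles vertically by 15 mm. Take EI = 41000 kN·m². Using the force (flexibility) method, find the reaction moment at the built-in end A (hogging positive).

Choose R_B as the redundant. The primary structure is the cantilever fixed at A.
Free-end deflection of the primary structure under the applied loading (downward +):
  point load 105 at a = 3.2: Pa²(3L − a)/(6EI) = 1577/EI
Tip deflection under a unit load at B: L³/(3EI) = 21.33/EI.
With EI = 41000 kN·m²: δ_0 = 0.038462 m and δ_{BB} = 0.00052 m/kN.
Compatibility — the beam at B must follow the support down by 0.015 m: δ_0 − R_B·δ_{BB} = 0.015, so R_B = (0.038462 − 0.015)/0.00052 = 45.09 kN.
Moment equilibrium about A: M_A = Σ(load moments about A) − R_B·L = 336 − 45.09×4 = 155.6 kN·m.

M_A = 155.6 kN·m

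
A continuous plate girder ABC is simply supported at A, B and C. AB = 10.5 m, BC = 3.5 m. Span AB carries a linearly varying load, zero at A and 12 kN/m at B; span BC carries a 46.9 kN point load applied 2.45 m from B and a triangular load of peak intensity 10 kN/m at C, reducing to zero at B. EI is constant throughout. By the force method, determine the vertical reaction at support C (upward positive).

R_C = 23.49 kN

Insert a hinge at B; M_B is the redundant, and each span becomes simply supported.
Rotations at B on the released spans (each span's end-slope, ×1/EI):
  span AB: triangular load, peak 12: w₀L³/(45EI) = 308.7/EI
  span BC: point load 46.9 at a = 2.45: Pab(L + b)/(6LEI) = 26.14/EI
  span BC: triangular load, peak 10: 7w₀L³/(360EI) = 8.337/EI
  relative rotation θ_0 = (308.7 + 34.48)/EI = 343.2/EI
A unit hogging moment at B produces rotation L₁/(3EI) + L₂/(3EI) = 4.667/EI.
Compatibility: M_B·(L₁+L₂)/(3EI) = θ_0, giving M_B = 73.54 kN·m (hogging).
Span BC, ΣM about C: R_B^{BC}·3.5 = 69.66 + 73.54, so R_B^{BC} = 40.91 kN and R_C = 64.4 − 40.91 = 23.49 kN.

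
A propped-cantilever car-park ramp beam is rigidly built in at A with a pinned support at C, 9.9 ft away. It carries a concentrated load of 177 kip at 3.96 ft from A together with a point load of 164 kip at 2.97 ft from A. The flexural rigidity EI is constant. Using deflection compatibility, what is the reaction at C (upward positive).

Release the roller at C. Primary structure: cantilever fixed at A.
Free-end deflection of the primary structure under the applied loading (downward +):
  point load 177 at a = 3.96: Pa²(3L − a)/(6EI) = 11908/EI
  point load 164 at a = 2.97: Pa²(3L − a)/(6EI) = 6445/EI
  δ_0 = 18352/EI
Flexibility coefficient — unit upward force at C: δ_{CC} = L³/(3EI) = 323.4/EI.
The prop prevents deflection at C: R_C = δ_0/δ_{CC} = 18352/323.4 = 56.74 kip.

R_C = 56.74 kip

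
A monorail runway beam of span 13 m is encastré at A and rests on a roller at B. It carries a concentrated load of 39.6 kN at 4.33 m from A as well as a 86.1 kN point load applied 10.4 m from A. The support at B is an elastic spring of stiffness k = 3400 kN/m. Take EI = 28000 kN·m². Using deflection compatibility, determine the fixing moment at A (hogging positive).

Choose R_B as the redundant. The primary structure is the cantilever fixed at A.
Primary-structure tip deflection at B by superposition:
  point load 39.6 at a = 4.33: Pa²(3L − a)/(6EI) = 4290/EI
  point load 86.1 at a = 10.4: Pa²(3L − a)/(6EI) = 44390/EI
  δ_0 = 48680/EI
Tip deflection under a unit load at B: L³/(3EI) = 732.3/EI.
With EI = 28000 kN·m²: δ_0 = 1.7386 m and δ_{BB} = 0.026155 m/kN.
Compatibility — the spring shortens by R_B/k under the reaction it provides: δ_0 − R_B·δ_{BB} = R_B/k. With 1/k = 0.000294 m/kN, R_B = δ_0 / (δ_{BB} + 1/k) = 1.7386 / (0.026155 + 0.000294) = 65.73 kN.
Moment equilibrium about A: M_A = Σ(load moments about A) − R_B·L = 1067 − 65.73×13 = 212.4 kN·m.

M_A = 212.4 kN·m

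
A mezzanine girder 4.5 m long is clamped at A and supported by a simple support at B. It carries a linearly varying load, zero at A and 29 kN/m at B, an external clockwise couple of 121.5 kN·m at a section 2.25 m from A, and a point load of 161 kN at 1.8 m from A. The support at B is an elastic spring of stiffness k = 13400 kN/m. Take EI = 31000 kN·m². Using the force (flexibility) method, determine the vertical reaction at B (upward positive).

Release the roller at B. Primary structure: cantilever fixed at A.
Free-end deflection of the primary structure under the applied loading (downward +):
  triangular load, peak 29 at the free end: 11w₀L⁴/(120EI) = 1090/EI
  clockwise couple 121.5 at a = 2.25: M₀a(2L − a)/(2EI) = 922.6/EI
  point load 161 at a = 1.8: Pa²(3L − a)/(6EI) = 1017/EI
  δ_0 = 3030/EI
Tip deflection under a unit load at B: L³/(3EI) = 30.38/EI.
With EI = 31000 kN·m²: δ_0 = 0.097739 m and δ_{BB} = 0.00098 m/kN.
Compatibility — the spring shortens by R_B/k under the reaction it provides: δ_0 − R_B·δ_{BB} = R_B/k. With 1/k = 0.000075 m/kN, R_B = δ_0 / (δ_{BB} + 1/k) = 0.097739 / (0.00098 + 0.000075) = 92.69 kN.

R_B = 92.69 kN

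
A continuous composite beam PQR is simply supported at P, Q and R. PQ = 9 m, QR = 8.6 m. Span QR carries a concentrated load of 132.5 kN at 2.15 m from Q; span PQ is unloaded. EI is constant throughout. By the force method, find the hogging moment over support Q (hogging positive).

M_Q = 91.35 kN·m

Take M_Q as the redundant. Released structure: two simple spans PQ and QR with a hinge at Q.
Discontinuity in slope at Q on the released structure — sum the simple-span end rotations:
  span QR: point load 132.5 at a = 2.15: Pab(L + b)/(6LEI) = 535.9/EI
  relative rotation θ_0 = (0 + 535.9)/EI = 535.9/EI
A unit hogging moment at Q produces rotation L₁/(3EI) + L₂/(3EI) = 5.867/EI.
Compatibility: M_Q·(L₁+L₂)/(3EI) = θ_0, giving M_Q = 91.35 kN·m (hogging).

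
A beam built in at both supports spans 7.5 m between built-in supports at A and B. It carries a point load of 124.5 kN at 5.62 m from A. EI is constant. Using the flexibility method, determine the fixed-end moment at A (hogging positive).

Release both end moments; the primary structure is a simply-supported span AB with redundants M_A and M_B.
On the primary (simply-supported) span, the end slopes from the loading are:
  at A: point load 124.5 at a = 5.62: Pab(L + b)/(6LEI) = 274.2/EI
  at B: point load 124.5 at a = 5.62: Pab(L + a)/(6LEI) = 383.5/EI
  θ_A0 = 274.2/EI,  θ_B0 = 383.5/EI
Flexibility coefficients: a unit moment at one end gives L/(3EI) there and L/(6EI) at the far end, so f₁₁ = f₂₂ = 2.5/EI and f₁₂ = f₂₁ = 1.25/EI.
Compatibility — zero rotation at each built-in end:
  2.5 M_A + 1.25 M_B = 274.2
  1.25 M_A + 2.5 M_B = 383.5
Solving the pair gives M_A = 43.96 kN·m and M_B = 131.4 kN·m (hogging).

M_A = 43.96 kN·m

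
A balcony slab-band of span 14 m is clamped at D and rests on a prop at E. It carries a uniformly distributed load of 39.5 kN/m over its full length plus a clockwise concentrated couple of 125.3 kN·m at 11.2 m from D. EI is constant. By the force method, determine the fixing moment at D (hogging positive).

Take the reaction at E as the redundant and release it; the primary structure is a cantilever fixed at D.
Free-end deflection of the primary structure under the applied loading (downward +):
  UDL 39.5: wL⁴/(8EI) = 189679/EI
  clockwise couple 125.3 at a = 11.2: M₀a(2L − a)/(2EI) = 11788/EI
  δ_0 = 201467/EI
Tip deflection under a unit load at E: L³/(3EI) = 914.7/EI.
Compatibility at E: δ_0 − R_E·δ_{EE} = 0, so R_E = 201467/914.7 = 220.3 kN.
Moment equilibrium about D: M_D = Σ(load moments about D) − R_E·L = 3996 − 220.3×14 = 912.6 kN·m.

M_D = 912.6 kN·m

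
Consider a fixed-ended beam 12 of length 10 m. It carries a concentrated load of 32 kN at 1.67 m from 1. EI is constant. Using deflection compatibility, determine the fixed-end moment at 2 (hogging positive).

M_2 = 7.434 kN·m

Release both end moments; the primary structure is a simply-supported span 12 with redundants M_1 and M_2.
On the primary (simply-supported) span, the end slopes from the loading are:
  at 1: point load 32 at a = 1.67: Pab(L + b)/(6LEI) = 136/EI
  at 2: point load 32 at a = 1.67: Pab(L + a)/(6LEI) = 86.58/EI
  θ_10 = 136/EI,  θ_20 = 86.58/EI
Flexibility coefficients: a unit moment at one end gives L/(3EI) there and L/(6EI) at the far end, so f₁₁ = f₂₂ = 3.333/EI and f₁₂ = f₂₁ = 1.667/EI.
Compatibility — zero rotation at each built-in end:
  3.333 M_1 + 1.667 M_2 = 136
  1.667 M_1 + 3.333 M_2 = 86.58
Solving the pair gives M_1 = 37.08 kN·m and M_2 = 7.434 kN·m (hogging).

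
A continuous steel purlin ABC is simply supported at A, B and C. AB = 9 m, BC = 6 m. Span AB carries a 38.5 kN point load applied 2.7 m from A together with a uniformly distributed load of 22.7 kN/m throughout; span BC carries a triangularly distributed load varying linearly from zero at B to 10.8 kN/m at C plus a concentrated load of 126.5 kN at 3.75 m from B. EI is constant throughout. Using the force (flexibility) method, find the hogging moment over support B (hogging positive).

M_B = 224.3 kN·m

Take M_B as the redundant. Released structure: two simple spans AB and BC with a hinge at B.
Rotations at B on the released spans (each span's end-slope, ×1/EI):
  span AB: point load 38.5 at a = 2.7: Pab(L + a)/(6LEI) = 141.9/EI
  span AB: UDL 22.7: wL³/(24EI) = 689.5/EI
  span BC: triangular load, peak 10.8: 7w₀L³/(360EI) = 45.36/EI
  span BC: point load 126.5 at a = 3.75: Pab(L + b)/(6LEI) = 244.6/EI
  relative rotation θ_0 = (831.4 + 290)/EI = 1121/EI
A unit hogging moment at B produces rotation L₁/(3EI) + L₂/(3EI) = 5/EI.
Compatibility: M_B·(L₁+L₂)/(3EI) = θ_0, giving M_B = 224.3 kN·m (hogging).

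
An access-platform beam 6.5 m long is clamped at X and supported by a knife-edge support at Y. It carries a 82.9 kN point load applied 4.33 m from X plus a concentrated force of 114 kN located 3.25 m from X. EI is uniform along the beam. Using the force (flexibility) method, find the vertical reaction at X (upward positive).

Choose R_Y as the redundant. The primary structure is the cantilever fixed at X.
Free-end deflection of the primary structure under the applied loading (downward +):
  point load 82.9 at a = 4.33: Pa²(3L − a)/(6EI) = 3930/EI
  point load 114 at a = 3.25: Pa²(3L − a)/(6EI) = 3261/EI
  δ_0 = 7191/EI
Flexibility coefficient — unit upward force at Y: δ_{YY} = L³/(3EI) = 91.54/EI.
Compatibility at Y: δ_0 − R_Y·δ_{YY} = 0, so R_Y = 7191/91.54 = 78.55 kN.
Vertical equilibrium: R_X = ΣP − R_Y = 196.9 − 78.55 = 118.3 kN.

R_X = 118.3 kN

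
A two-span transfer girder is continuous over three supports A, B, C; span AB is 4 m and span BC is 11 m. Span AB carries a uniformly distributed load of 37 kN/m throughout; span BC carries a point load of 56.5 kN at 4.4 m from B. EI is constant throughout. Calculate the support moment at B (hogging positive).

Take M_B as the redundant. Released structure: two simple spans AB and BC with a hinge at B.
End slopes at the hinge B, treating each span as simply supported:
  span AB: UDL 37: wL³/(24EI) = 98.67/EI
  span BC: point load 56.5 at a = 4.4: Pab(L + b)/(6LEI) = 437.5/EI
  relative rotation θ_0 = (98.67 + 437.5)/EI = 536.2/EI
A unit hogging moment at B produces rotation L₁/(3EI) + L₂/(3EI) = 5/EI.
Compatibility: M_B·(L₁+L₂)/(3EI) = θ_0, giving M_B = 107.2 kN·m (hogging).

M_B = 107.2 kN·m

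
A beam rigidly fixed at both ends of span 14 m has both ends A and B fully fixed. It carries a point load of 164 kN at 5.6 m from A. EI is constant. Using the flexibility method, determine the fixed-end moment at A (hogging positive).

Take the two fixed-end moments M_A, M_B as redundants; the released structure is the simple span AB.
Simple-span end rotations at A and B under the given loads:
  at A: point load 164 at a = 5.6: Pab(L + b)/(6LEI) = 2057/EI
  at B: point load 164 at a = 5.6: Pab(L + a)/(6LEI) = 1800/EI
  θ_A0 = 2057/EI,  θ_B0 = 1800/EI
Flexibility coefficients: a unit moment at one end gives L/(3EI) there and L/(6EI) at the far end, so f₁₁ = f₂₂ = 4.667/EI and f₁₂ = f₂₁ = 2.333/EI.
Compatibility — zero rotation at each built-in end:
  4.667 M_A + 2.333 M_B = 2057
  2.333 M_A + 4.667 M_B = 1800
Solving the pair gives M_A = 330.6 kN·m and M_B = 220.4 kN·m (hogging).

M_A = 330.6 kN·m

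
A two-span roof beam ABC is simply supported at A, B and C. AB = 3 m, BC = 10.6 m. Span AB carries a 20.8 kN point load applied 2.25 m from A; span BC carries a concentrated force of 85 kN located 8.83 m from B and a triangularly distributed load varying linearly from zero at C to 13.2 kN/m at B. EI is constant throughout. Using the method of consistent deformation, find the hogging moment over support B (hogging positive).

M_B = 136.3 kN·m

Insert a hinge at B; M_B is the redundant, and each span becomes simply supported.
End slopes at the hinge B, treating each span as simply supported:
  span AB: point load 20.8 at a = 2.25: Pab(L + a)/(6LEI) = 10.24/EI
  span BC: point load 85 at a = 8.83: Pab(L + b)/(6LEI) = 258.4/EI
  span BC: triangular load, peak 13.2: w₀L³/(45EI) = 349.4/EI
  relative rotation θ_0 = (10.24 + 607.7)/EI = 618/EI
A unit hogging moment at B produces rotation L₁/(3EI) + L₂/(3EI) = 4.533/EI.
Compatibility: M_B·(L₁+L₂)/(3EI) = θ_0, giving M_B = 136.3 kN·m (hogging).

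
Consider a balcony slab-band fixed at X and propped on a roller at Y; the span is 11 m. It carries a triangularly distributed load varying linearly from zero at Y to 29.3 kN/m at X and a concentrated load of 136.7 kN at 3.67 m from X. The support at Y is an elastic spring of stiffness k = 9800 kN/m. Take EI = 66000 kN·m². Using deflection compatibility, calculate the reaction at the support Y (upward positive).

Release the roller at Y. Primary structure: cantilever fixed at X.
Downward deflection at the released point Y due to the loads:
  triangular load, peak 29.3 at the fixed end: w₀L⁴/(30EI) = 14299/EI
  point load 136.7 at a = 3.67: Pa²(3L − a)/(6EI) = 9000/EI
  δ_0 = 23300/EI
Flexibility coefficient — unit upward force at Y: δ_{YY} = L³/(3EI) = 443.7/EI.
With EI = 66000 kN·m²: δ_0 = 0.35303 m and δ_{YY} = 0.006722 m/kN.
Compatibility — the spring shortens by R_Y/k under the reaction it provides: δ_0 − R_Y·δ_{YY} = R_Y/k. With 1/k = 0.000102 m/kN, R_Y = δ_0 / (δ_{YY} + 1/k) = 0.35303 / (0.006722 + 0.000102) = 51.73 kN.

R_Y = 51.73 kN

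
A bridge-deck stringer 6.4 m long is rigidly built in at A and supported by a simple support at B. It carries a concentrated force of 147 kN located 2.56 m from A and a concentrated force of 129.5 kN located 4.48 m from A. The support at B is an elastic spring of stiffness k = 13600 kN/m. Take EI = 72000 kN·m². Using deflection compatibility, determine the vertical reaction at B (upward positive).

Take the reaction at B as the redundant and release it; the primary structure is a cantilever fixed at A.
Deflection at B on the released cantilever, summing each load's contribution:
  point load 147 at a = 2.56: Pa²(3L − a)/(6EI) = 2672/EI
  point load 129.5 at a = 4.48: Pa²(3L − a)/(6EI) = 6376/EI
  δ_0 = 9048/EI
Tip deflection under a unit load at B: L³/(3EI) = 87.38/EI.
With EI = 72000 kN·m²: δ_0 = 0.12567 m and δ_{BB} = 0.001214 m/kN.
Compatibility — the spring shortens by R_B/k under the reaction it provides: δ_0 − R_B·δ_{BB} = R_B/k. With 1/k = 0.000074 m/kN, R_B = δ_0 / (δ_{BB} + 1/k) = 0.12567 / (0.001214 + 0.000074) = 97.63 kN.

R_B = 97.63 kN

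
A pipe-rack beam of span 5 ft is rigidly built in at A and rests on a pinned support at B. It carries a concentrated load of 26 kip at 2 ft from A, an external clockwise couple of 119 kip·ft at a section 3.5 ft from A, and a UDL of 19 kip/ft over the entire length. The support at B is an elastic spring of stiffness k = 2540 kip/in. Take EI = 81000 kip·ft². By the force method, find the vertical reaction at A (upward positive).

R_A = 51.89 kip

Release the roller at B. Primary structure: cantilever fixed at A.
Free-end deflection of the primary structure under the applied loading (downward +):
  point load 26 at a = 2: Pa²(3L − a)/(6EI) = 225.3/EI
  clockwise couple 119 at a = 3.5: M₀a(2L − a)/(2EI) = 1354/EI
  UDL 19: wL⁴/(8EI) = 1484/EI
  δ_0 = 3063/EI
Tip deflection under a unit load at B: L³/(3EI) = 41.67/EI.
With EI = 81000 kip·ft²: δ_0 = 0.037819 ft and δ_{BB} = 0.000514 ft/kip.
Compatibility — the spring shortens by R_B/k under the reaction it provides: δ_0 − R_B·δ_{BB} = R_B/k. With 1/k = 1/(2540×12) ft/kip = 0.000033 ft/kip, R_B = δ_0 / (δ_{BB} + 1/k) = 0.037819 / (0.000514 + 0.000033) = 69.11 kip.
Vertical equilibrium: R_A = ΣP − R_B = 121 − 69.11 = 51.89 kip.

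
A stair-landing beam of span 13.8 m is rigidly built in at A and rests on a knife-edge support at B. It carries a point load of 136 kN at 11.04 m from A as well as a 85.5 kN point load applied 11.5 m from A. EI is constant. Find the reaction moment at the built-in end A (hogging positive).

Choose R_B as the redundant. The primary structure is the cantilever fixed at A.
Free-end deflection of the primary structure under the applied loading (downward +):
  point load 136 at a = 11.04: Pa²(3L − a)/(6EI) = 83874/EI
  point load 85.5 at a = 11.5: Pa²(3L − a)/(6EI) = 56348/EI
  δ_0 = 140222/EI
Flexibility coefficient — unit upward force at B: δ_{BB} = L³/(3EI) = 876/EI.
The prop prevents deflection at B: R_B = δ_0/δ_{BB} = 140222/876 = 160.1 kN.
Moment equilibrium about A: M_A = Σ(load moments about A) − R_B·L = 2485 − 160.1×13.8 = 275.8 kN·m.

M_A = 275.8 kN·m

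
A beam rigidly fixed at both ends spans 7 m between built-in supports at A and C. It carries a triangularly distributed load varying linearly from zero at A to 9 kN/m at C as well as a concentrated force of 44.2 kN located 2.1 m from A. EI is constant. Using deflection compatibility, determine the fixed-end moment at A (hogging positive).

M_A = 60.18 kN·m

Release both end moments; the primary structure is a simply-supported span AC with redundants M_A and M_C.
Simple-span end rotations at A and C under the given loads:
  at A: triangular load, peak 9: 7w₀L³/(360EI) = 60.02/EI
  at C: triangular load, peak 9: w₀L³/(45EI) = 68.6/EI
  at A: point load 44.2 at a = 2.1: Pab(L + b)/(6LEI) = 128.9/EI
  at C: point load 44.2 at a = 2.1: Pab(L + a)/(6LEI) = 98.54/EI
  θ_A0 = 188.9/EI,  θ_C0 = 167.1/EI
Flexibility coefficients: a unit moment at one end gives L/(3EI) there and L/(6EI) at the far end, so f₁₁ = f₂₂ = 2.333/EI and f₁₂ = f₂₁ = 1.167/EI.
Compatibility — zero rotation at each built-in end:
  2.333 M_A + 1.167 M_C = 188.9
  1.167 M_A + 2.333 M_C = 167.1
Solving the pair gives M_A = 60.18 kN·m and M_C = 41.54 kN·m (hogging).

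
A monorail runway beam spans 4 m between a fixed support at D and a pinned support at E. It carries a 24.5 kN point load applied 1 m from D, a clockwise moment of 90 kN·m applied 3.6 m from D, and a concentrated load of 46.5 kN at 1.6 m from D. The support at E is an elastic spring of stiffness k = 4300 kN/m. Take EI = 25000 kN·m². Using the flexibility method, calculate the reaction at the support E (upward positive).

R_E = 35.51 kN

Take the reaction at E as the redundant and release it; the primary structure is a cantilever fixed at D.
Free-end deflection of the primary structure under the applied loading (downward +):
  point load 24.5 at a = 1: Pa²(3L − a)/(6EI) = 44.92/EI
  clockwise couple 90 at a = 3.6: M₀a(2L − a)/(2EI) = 712.8/EI
  point load 46.5 at a = 1.6: Pa²(3L − a)/(6EI) = 206.3/EI
  δ_0 = 964.1/EI
Flexibility coefficient — unit upward force at E: δ_{EE} = L³/(3EI) = 21.33/EI.
With EI = 25000 kN·m²: δ_0 = 0.038562 m and δ_{EE} = 0.000853 m/kN.
Compatibility — the spring shortens by R_E/k under the reaction it provides: δ_0 − R_E·δ_{EE} = R_E/k. With 1/k = 0.000233 m/kN, R_E = δ_0 / (δ_{EE} + 1/k) = 0.038562 / (0.000853 + 0.000233) = 35.51 kN.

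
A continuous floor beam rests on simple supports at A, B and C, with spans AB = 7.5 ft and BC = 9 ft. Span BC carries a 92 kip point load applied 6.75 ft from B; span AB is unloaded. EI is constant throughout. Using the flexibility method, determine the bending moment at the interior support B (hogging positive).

M_B = 52.93 kip·ft

Take M_B as the redundant. Released structure: two simple spans AB and BC with a hinge at B.
Discontinuity in slope at B on the released structure — sum the simple-span end rotations:
  span BC: point load 92 at a = 6.75: Pab(L + b)/(6LEI) = 291.1/EI
  relative rotation θ_0 = (0 + 291.1)/EI = 291.1/EI
A unit hogging moment at B produces rotation L₁/(3EI) + L₂/(3EI) = 5.5/EI.
Slope continuity at B: θ_0 = M_B·5.5/EI, so M_B = 291.1/5.5 = 52.93 kip·ft (hogging).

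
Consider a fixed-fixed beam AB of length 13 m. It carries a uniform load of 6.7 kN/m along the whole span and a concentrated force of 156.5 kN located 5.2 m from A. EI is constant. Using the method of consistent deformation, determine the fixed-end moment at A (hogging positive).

M_A = 387.3 kN·m

Release both end moments; the primary structure is a simply-supported span AB with redundants M_A and M_B.
End rotations of the released simple span under the applied load (×1/EI):
  at A: UDL 6.7: wL³/(24EI) = 613.3/EI
  at B: UDL 6.7: wL³/(24EI) = 613.3/EI
  at A: point load 156.5 at a = 5.2: Pab(L + b)/(6LEI) = 1693/EI
  at B: point load 156.5 at a = 5.2: Pab(L + a)/(6LEI) = 1481/EI
  θ_A0 = 2306/EI,  θ_B0 = 2094/EI
Flexibility coefficients: a unit moment at one end gives L/(3EI) there and L/(6EI) at the far end, so f₁₁ = f₂₂ = 4.333/EI and f₁₂ = f₂₁ = 2.167/EI.
Compatibility — zero rotation at each built-in end:
  4.333 M_A + 2.167 M_B = 2306
  2.167 M_A + 4.333 M_B = 2094
Solving the pair gives M_A = 387.3 kN·m and M_B = 289.7 kN·m (hogging).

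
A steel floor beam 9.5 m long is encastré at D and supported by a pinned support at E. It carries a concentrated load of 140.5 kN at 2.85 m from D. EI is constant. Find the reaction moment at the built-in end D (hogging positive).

Remove the prop at E; the released (primary) structure is a cantilever built in at D.
Free-end deflection of the primary structure under the applied loading (downward +):
  point load 140.5 at a = 2.85: Pa²(3L − a)/(6EI) = 4879/EI
Flexibility coefficient — unit upward force at E: δ_{EE} = L³/(3EI) = 285.8/EI.
Compatibility at E: δ_0 − R_E·δ_{EE} = 0, so R_E = 4879/285.8 = 17.07 kN.
Moment equilibrium about D: M_D = Σ(load moments about D) − R_E·L = 400.4 − 17.07×9.5 = 238.3 kN·m.

M_D = 238.3 kN·m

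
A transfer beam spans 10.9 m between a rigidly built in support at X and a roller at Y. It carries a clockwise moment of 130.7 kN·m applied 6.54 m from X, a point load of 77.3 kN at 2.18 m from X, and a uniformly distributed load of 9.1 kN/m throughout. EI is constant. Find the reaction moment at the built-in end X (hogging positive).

M_X = 222.5 kN·m

Take the reaction at Y as the redundant and release it; the primary structure is a cantilever fixed at X.
Deflection at Y on the released cantilever, summing each load's contribution:
  clockwise couple 130.7 at a = 6.54: M₀a(2L − a)/(2EI) = 6522/EI
  point load 77.3 at a = 2.18: Pa²(3L − a)/(6EI) = 1869/EI
  UDL 9.1: wL⁴/(8EI) = 16057/EI
  δ_0 = 24447/EI
Tip deflection under a unit load at Y: L³/(3EI) = 431.7/EI.
Compatibility at Y: δ_0 − R_Y·δ_{YY} = 0, so R_Y = 24447/431.7 = 56.63 kN.
Moment equilibrium about X: M_X = Σ(load moments about X) − R_Y·L = 839.8 − 56.63×10.9 = 222.5 kN·m.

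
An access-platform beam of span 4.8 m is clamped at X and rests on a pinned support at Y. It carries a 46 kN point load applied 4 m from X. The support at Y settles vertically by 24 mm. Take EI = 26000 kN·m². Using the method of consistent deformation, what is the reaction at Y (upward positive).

R_Y = 17.68 kN

Remove the prop at Y; the released (primary) structure is a cantilever built in at X.
Primary-structure tip deflection at Y by superposition:
  point load 46 at a = 4: Pa²(3L − a)/(6EI) = 1276/EI
Flexibility coefficient — unit upward force at Y: δ_{YY} = L³/(3EI) = 36.86/EI.
With EI = 26000 kN·m²: δ_0 = 0.049067 m and δ_{YY} = 0.001418 m/kN.
Compatibility — the beam at Y must follow the support down by 0.024 m: δ_0 − R_Y·δ_{YY} = 0.024, so R_Y = (0.049067 − 0.024)/0.001418 = 17.68 kN.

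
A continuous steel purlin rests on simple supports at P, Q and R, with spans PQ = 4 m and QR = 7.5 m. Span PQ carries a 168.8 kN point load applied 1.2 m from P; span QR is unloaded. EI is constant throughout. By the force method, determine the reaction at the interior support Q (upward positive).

R_Q = 62.93 kN

Insert a hinge at Q; M_Q is the redundant, and each span becomes simply supported.
Discontinuity in slope at Q on the released structure — sum the simple-span end rotations:
  span PQ: point load 168.8 at a = 1.2: Pab(L + a)/(6LEI) = 122.9/EI
  relative rotation θ_0 = (122.9 + 0)/EI = 122.9/EI
A unit hogging moment at Q produces rotation L₁/(3EI) + L₂/(3EI) = 3.833/EI.
Compatibility: M_Q·(L₁+L₂)/(3EI) = θ_0, giving M_Q = 32.06 kN·m (hogging).
Span PQ, ΣM about P with M_Q applied at Q: R_Q^{PQ}·4 = 202.6 + 32.06, so R_Q^{PQ} = 58.65 kN and R_P = 168.8 − 58.65 = 110.1 kN.
Span QR, ΣM about R: R_Q^{QR}·7.5 = 0 + 32.06, so R_Q^{QR} = 4.274 kN and R_R = 0 − 4.274 = -4.274 kN.
R_Q = 58.65 + 4.274 = 62.93 kN.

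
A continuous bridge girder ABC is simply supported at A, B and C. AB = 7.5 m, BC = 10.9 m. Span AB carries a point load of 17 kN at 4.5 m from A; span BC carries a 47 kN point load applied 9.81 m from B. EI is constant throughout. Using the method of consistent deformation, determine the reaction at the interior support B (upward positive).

R_B = 20.53 kN

Take M_B as the redundant. Released structure: two simple spans AB and BC with a hinge at B.
Discontinuity in slope at B on the released structure — sum the simple-span end rotations:
  span AB: point load 17 at a = 4.5: Pab(L + a)/(6LEI) = 61.2/EI
  span BC: point load 47 at a = 9.81: Pab(L + b)/(6LEI) = 92.14/EI
  relative rotation θ_0 = (61.2 + 92.14)/EI = 153.3/EI
A unit hogging moment at B produces rotation L₁/(3EI) + L₂/(3EI) = 6.133/EI.
Compatibility: M_B·(L₁+L₂)/(3EI) = θ_0, giving M_B = 25 kN·m (hogging).
Span AB, ΣM about A with M_B applied at B: R_B^{AB}·7.5 = 76.5 + 25, so R_B^{AB} = 13.53 kN and R_A = 17 − 13.53 = 3.467 kN.
Span BC, ΣM about C: R_B^{BC}·10.9 = 51.23 + 25, so R_B^{BC} = 6.994 kN and R_C = 47 − 6.994 = 40.01 kN.
R_B = 13.53 + 6.994 = 20.53 kN.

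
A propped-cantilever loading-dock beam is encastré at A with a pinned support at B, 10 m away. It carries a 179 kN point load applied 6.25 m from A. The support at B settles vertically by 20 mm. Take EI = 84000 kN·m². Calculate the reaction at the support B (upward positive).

R_B = 77.99 kN

Release the roller at B. Primary structure: cantilever fixed at A.
Deflection at B on the released cantilever, summing each load's contribution:
  point load 179 at a = 6.25: Pa²(3L − a)/(6EI) = 27677/EI
Flexibility coefficient — unit upward force at B: δ_{BB} = L³/(3EI) = 333.3/EI.
With EI = 84000 kN·m²: δ_0 = 0.32949 m and δ_{BB} = 0.003968 m/kN.
Compatibility — the beam at B must follow the support down by 0.02 m: δ_0 − R_B·δ_{BB} = 0.02, so R_B = (0.32949 − 0.02)/0.003968 = 77.99 kN.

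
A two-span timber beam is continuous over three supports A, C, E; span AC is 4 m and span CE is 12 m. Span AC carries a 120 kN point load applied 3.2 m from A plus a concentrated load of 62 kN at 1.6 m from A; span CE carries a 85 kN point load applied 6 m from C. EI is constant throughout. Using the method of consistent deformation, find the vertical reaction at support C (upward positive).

R_C = 220.3 kN

Take M_C as the redundant. Released structure: two simple spans AC and CE with a hinge at C.
Discontinuity in slope at C on the released structure — sum the simple-span end rotations:
  span AC: point load 120 at a = 3.2: Pab(L + a)/(6LEI) = 92.16/EI
  span AC: point load 62 at a = 1.6: Pab(L + a)/(6LEI) = 55.55/EI
  span CE: point load 85 at a = 6: Pab(L + b)/(6LEI) = 765/EI
  relative rotation θ_0 = (147.7 + 765)/EI = 912.7/EI
A unit hogging moment at C produces rotation L₁/(3EI) + L₂/(3EI) = 5.333/EI.
Compatibility: M_C·(L₁+L₂)/(3EI) = θ_0, giving M_C = 171.1 kN·m (hogging).
Span AC, ΣM about A with M_C applied at C: R_C^{AC}·4 = 483.2 + 171.1, so R_C^{AC} = 163.6 kN and R_A = 182 − 163.6 = 18.42 kN.
Span CE, ΣM about E: R_C^{CE}·12 = 510 + 171.1, so R_C^{CE} = 56.76 kN and R_E = 85 − 56.76 = 28.24 kN.
R_C = 163.6 + 56.76 = 220.3 kN.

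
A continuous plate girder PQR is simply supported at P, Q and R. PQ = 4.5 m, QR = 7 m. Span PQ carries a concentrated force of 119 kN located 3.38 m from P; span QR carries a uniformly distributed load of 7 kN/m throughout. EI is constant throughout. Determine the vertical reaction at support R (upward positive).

Release continuity at Q by inserting a hinge; the redundant is the internal moment M_Q. The primary structure is two simply-supported spans PQ and QR.
Rotations at Q on the released spans (each span's end-slope, ×1/EI):
  span PQ: point load 119 at a = 3.38: Pab(L + a)/(6LEI) = 131.5/EI
  span QR: UDL 7: wL³/(24EI) = 100/EI
  relative rotation θ_0 = (131.5 + 100)/EI = 231.5/EI
A unit hogging moment at Q produces rotation L₁/(3EI) + L₂/(3EI) = 3.833/EI.
Slope continuity at Q: θ_0 = M_Q·3.833/EI, so M_Q = 231.5/3.833 = 60.4 kN·m (hogging).
Span QR, ΣM about R: R_Q^{QR}·7 = 171.5 + 60.4, so R_Q^{QR} = 33.13 kN and R_R = 49 − 33.13 = 15.87 kN.

R_R = 15.87 kN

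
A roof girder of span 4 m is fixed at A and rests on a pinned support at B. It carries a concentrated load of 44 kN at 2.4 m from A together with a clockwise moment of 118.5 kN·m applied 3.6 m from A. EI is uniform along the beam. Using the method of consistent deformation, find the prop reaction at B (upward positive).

R_B = 63 kN

Choose R_B as the redundant. The primary structure is the cantilever fixed at A.
Primary-structure tip deflection at B by superposition:
  point load 44 at a = 2.4: Pa²(3L − a)/(6EI) = 405.5/EI
  clockwise couple 118.5 at a = 3.6: M₀a(2L − a)/(2EI) = 938.5/EI
  δ_0 = 1344/EI
Tip deflection under a unit load at B: L³/(3EI) = 21.33/EI.
The prop prevents deflection at B: R_B = δ_0/δ_{BB} = 1344/21.33 = 63 kN.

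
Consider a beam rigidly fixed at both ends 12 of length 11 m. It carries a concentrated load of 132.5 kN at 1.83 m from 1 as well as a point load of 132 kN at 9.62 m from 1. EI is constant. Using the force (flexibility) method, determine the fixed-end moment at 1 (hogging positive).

Release both end moments; the primary structure is a simply-supported span 12 with redundants M_1 and M_2.
End rotations of the released simple span under the applied load (×1/EI):
  at 1: point load 132.5 at a = 1.83: Pab(L + b)/(6LEI) = 679.5/EI
  at 2: point load 132.5 at a = 1.83: Pab(L + a)/(6LEI) = 432.2/EI
  at 1: point load 132 at a = 9.62: Pab(L + b)/(6LEI) = 328.7/EI
  at 2: point load 132 at a = 9.62: Pab(L + a)/(6LEI) = 547.5/EI
  θ_10 = 1008/EI,  θ_20 = 979.7/EI
Flexibility coefficients: a unit moment at one end gives L/(3EI) there and L/(6EI) at the far end, so f₁₁ = f₂₂ = 3.667/EI and f₁₂ = f₂₁ = 1.833/EI.
Compatibility — zero rotation at each built-in end:
  3.667 M_1 + 1.833 M_2 = 1008
  1.833 M_1 + 3.667 M_2 = 979.7
Solving the pair gives M_1 = 188.5 kN·m and M_2 = 172.9 kN·m (hogging).

M_1 = 188.5 kN·m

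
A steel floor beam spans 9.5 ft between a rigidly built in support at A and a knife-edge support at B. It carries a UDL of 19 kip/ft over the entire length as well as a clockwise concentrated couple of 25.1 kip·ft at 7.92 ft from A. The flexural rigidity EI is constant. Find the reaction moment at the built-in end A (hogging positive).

M_A = 202.8 kip·ft

Remove the prop at B; the released (primary) structure is a cantilever built in at A.
Deflection at B on the released cantilever, summing each load's contribution:
  UDL 19: wL⁴/(8EI) = 19345/EI
  clockwise couple 25.1 at a = 7.92: M₀a(2L − a)/(2EI) = 1101/EI
  δ_0 = 20446/EI
Flexibility coefficient — unit upward force at B: δ_{BB} = L³/(3EI) = 285.8/EI.
The prop prevents deflection at B: R_B = δ_0/δ_{BB} = 20446/285.8 = 71.54 kip.
Moment equilibrium about A: M_A = Σ(load moments about A) − R_B·L = 882.5 − 71.54×9.5 = 202.8 kip·ft.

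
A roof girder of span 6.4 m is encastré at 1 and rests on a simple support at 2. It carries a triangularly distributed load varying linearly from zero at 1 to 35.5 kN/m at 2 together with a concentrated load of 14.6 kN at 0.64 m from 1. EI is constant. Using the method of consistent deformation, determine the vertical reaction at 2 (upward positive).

Take the reaction at 2 as the redundant and release it; the primary structure is a cantilever fixed at 1.
Downward deflection at the released point 2 due to the loads:
  triangular load, peak 35.5 at the free end: 11w₀L⁴/(120EI) = 5460/EI
  point load 14.6 at a = 0.64: Pa²(3L − a)/(6EI) = 18.5/EI
  δ_0 = 5478/EI
Flexibility coefficient — unit upward force at 2: δ_{22} = L³/(3EI) = 87.38/EI.
The prop prevents deflection at 2: R_2 = δ_0/δ_{22} = 5478/87.38 = 62.69 kN.

R_2 = 62.69 kN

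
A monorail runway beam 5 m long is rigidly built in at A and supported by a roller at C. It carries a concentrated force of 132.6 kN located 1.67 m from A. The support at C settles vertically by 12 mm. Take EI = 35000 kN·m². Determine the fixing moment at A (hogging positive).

M_A = 173.3 kN·m

Choose R_C as the redundant. The primary structure is the cantilever fixed at A.
Deflection at C on the released cantilever, summing each load's contribution:
  point load 132.6 at a = 1.67: Pa²(3L − a)/(6EI) = 821.6/EI
Tip deflection under a unit load at C: L³/(3EI) = 41.67/EI.
With EI = 35000 kN·m²: δ_0 = 0.023474 m and δ_{CC} = 0.00119 m/kN.
Compatibility — the beam at C must follow the support down by 0.012 m: δ_0 − R_C·δ_{CC} = 0.012, so R_C = (0.023474 − 0.012)/0.00119 = 9.638 kN.
Moment equilibrium about A: M_A = Σ(load moments about A) − R_C·L = 221.4 − 9.638×5 = 173.3 kN·m.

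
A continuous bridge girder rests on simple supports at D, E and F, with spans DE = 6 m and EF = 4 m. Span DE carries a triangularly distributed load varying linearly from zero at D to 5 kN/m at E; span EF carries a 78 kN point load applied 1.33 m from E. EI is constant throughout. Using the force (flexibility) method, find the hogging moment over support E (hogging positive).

M_E = 30.29 kN·m

Insert a hinge at E; M_E is the redundant, and each span becomes simply supported.
Rotations at E on the released spans (each span's end-slope, ×1/EI):
  span DE: triangular load, peak 5: w₀L³/(45EI) = 24/EI
  span EF: point load 78 at a = 1.33: Pab(L + b)/(6LEI) = 76.98/EI
  relative rotation θ_0 = (24 + 76.98)/EI = 101/EI
A unit hogging moment at E produces rotation L₁/(3EI) + L₂/(3EI) = 3.333/EI.
Slope continuity at E: θ_0 = M_E·3.333/EI, so M_E = 101/3.333 = 30.29 kN·m (hogging).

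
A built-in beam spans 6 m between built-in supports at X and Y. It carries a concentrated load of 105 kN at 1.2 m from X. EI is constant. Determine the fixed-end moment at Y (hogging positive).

M_Y = 20.16 kN·m

Release both end moments; the primary structure is a simply-supported span XY with redundants M_X and M_Y.
Simple-span end rotations at X and Y under the given loads:
  at X: point load 105 at a = 1.2: Pab(L + b)/(6LEI) = 181.4/EI
  at Y: point load 105 at a = 1.2: Pab(L + a)/(6LEI) = 121/EI
  θ_X0 = 181.4/EI,  θ_Y0 = 121/EI
Flexibility coefficients: a unit moment at one end gives L/(3EI) there and L/(6EI) at the far end, so f₁₁ = f₂₂ = 2/EI and f₁₂ = f₂₁ = 1/EI.
Compatibility — zero rotation at each built-in end:
  2 M_X + 1 M_Y = 181.4
  1 M_X + 2 M_Y = 121
Solving the pair gives M_X = 80.64 kN·m and M_Y = 20.16 kN·m (hogging).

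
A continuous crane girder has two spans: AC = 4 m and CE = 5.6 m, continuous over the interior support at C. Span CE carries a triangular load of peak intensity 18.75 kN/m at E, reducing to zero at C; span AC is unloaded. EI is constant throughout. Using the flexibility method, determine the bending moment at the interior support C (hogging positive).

Insert a hinge at C; M_C is the redundant, and each span becomes simply supported.
Rotations at C on the released spans (each span's end-slope, ×1/EI):
  span CE: triangular load, peak 18.75: 7w₀L³/(360EI) = 64.03/EI
  relative rotation θ_0 = (0 + 64.03)/EI = 64.03/EI
A unit hogging moment at C produces rotation L₁/(3EI) + L₂/(3EI) = 3.2/EI.
Slope continuity at C: θ_0 = M_C·3.2/EI, so M_C = 64.03/3.2 = 20.01 kN·m (hogging).

M_C = 20.01 kN·m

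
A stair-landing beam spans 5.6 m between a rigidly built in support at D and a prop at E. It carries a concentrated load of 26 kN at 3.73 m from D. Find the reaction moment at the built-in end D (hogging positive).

Choose R_E as the redundant. The primary structure is the cantilever fixed at D.
Deflection at E on the released cantilever, summing each load's contribution:
  point load 26 at a = 3.73: Pa²(3L − a)/(6EI) = 788/EI
Tip deflection under a unit load at E: L³/(3EI) = 58.54/EI.
Compatibility at E: δ_0 − R_E·δ_{EE} = 0, so R_E = 788/58.54 = 13.46 kN.
Moment equilibrium about D: M_D = Σ(load moments about D) − R_E·L = 96.98 − 13.46×5.6 = 21.6 kN·m.

M_D = 21.6 kN·m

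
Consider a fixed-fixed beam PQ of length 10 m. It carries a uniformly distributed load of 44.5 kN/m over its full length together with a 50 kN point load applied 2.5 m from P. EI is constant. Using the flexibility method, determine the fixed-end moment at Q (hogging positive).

M_Q = 394.3 kN·m

Release both end moments; the primary structure is a simply-supported span PQ with redundants M_P and M_Q.
On the primary (simply-supported) span, the end slopes from the loading are:
  at P: UDL 44.5: wL³/(24EI) = 1854/EI
  at Q: UDL 44.5: wL³/(24EI) = 1854/EI
  at P: point load 50 at a = 2.5: Pab(L + b)/(6LEI) = 273.4/EI
  at Q: point load 50 at a = 2.5: Pab(L + a)/(6LEI) = 195.3/EI
  θ_P0 = 2128/EI,  θ_Q0 = 2049/EI
Flexibility coefficients: a unit moment at one end gives L/(3EI) there and L/(6EI) at the far end, so f₁₁ = f₂₂ = 3.333/EI and f₁₂ = f₂₁ = 1.667/EI.
Compatibility — zero rotation at each built-in end:
  3.333 M_P + 1.667 M_Q = 2128
  1.667 M_P + 3.333 M_Q = 2049
Solving the pair gives M_P = 441.1 kN·m and M_Q = 394.3 kN·m (hogging).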